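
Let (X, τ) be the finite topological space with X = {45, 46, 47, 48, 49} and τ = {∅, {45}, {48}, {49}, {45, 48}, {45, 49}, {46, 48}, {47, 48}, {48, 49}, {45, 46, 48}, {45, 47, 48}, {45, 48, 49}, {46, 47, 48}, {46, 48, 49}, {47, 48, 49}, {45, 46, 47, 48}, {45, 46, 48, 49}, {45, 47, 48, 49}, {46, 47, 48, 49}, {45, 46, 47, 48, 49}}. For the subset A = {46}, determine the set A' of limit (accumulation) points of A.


A' = ∅

For each x ∈ X, list the open sets U ∈ τ with x ∈ U, then check whether U ∩ (A ∖ {x}) ≠ ∅ for every such U.
  x = 45: open {45} ∋ x has {45} ∩ (A ∖ {45}) = ∅, so x is NOT a limit point.
  x = 46: open {46, 48} ∋ x has {46, 48} ∩ (A ∖ {46}) = ∅, so x is NOT a limit point.
  x = 47: open {47, 48} ∋ x has {47, 48} ∩ (A ∖ {47}) = ∅, so x is NOT a limit point.
  x = 48: open {48} ∋ x has {48} ∩ (A ∖ {48}) = ∅, so x is NOT a limit point.
  x = 49: open {49} ∋ x has {49} ∩ (A ∖ {49}) = ∅, so x is NOT a limit point.
Collecting: A' = ∅.


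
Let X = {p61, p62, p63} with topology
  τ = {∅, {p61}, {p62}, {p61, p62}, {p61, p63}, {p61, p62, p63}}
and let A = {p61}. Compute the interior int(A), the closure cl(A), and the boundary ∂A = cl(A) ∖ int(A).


int(A) = {p61}, cl(A) = {p61, p63}, ∂A = {p63}.

Closed sets in (X, τ) are complements of opens:
  closed(X, τ) = {∅, {p62}, {p63}, {p61, p63}, {p62, p63}, {p61, p62, p63}}.
int(A) = ⋃ {U ∈ τ : U ⊆ A}. Opens contained in A: ∅, {p61}.
Taking the union of these: int(A) = {p61}.
cl(A) = ⋂ {C closed : A ⊆ C}. Closed sets containing A: {p61, p63}, {p61, p62, p63}.
Intersecting these: cl(A) = {p61, p63}.
∂A = cl(A) ∖ int(A) = {p61, p63} ∖ {p61} = {p63}.


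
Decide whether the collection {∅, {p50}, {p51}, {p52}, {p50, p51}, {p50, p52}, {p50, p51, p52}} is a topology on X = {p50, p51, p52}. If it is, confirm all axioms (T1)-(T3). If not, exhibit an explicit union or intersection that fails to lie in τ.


τ is NOT a topology on X.

Axiom (T1): ∅ ∈ τ? Yes; X ∈ τ? Yes.
Axiom (T2/T3): check pairwise unions and intersections of members of τ.
Counterexample for (T2): {p51} ∪ {p52} = {p51, p52} ∉ τ. Therefore τ is NOT a topology.


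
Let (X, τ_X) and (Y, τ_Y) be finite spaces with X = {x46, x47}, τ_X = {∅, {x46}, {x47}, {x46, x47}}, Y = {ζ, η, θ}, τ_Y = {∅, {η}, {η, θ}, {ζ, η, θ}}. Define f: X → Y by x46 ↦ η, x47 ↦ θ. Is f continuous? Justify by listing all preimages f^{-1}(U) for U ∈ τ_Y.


f IS continuous.

Compute f^{-1}(U) for each U ∈ τ_Y:
  U = ∅: f^{-1}(U) = ∅ ∈ τ_X ✓.
  U = {η}: f^{-1}(U) = {x46} ∈ τ_X ✓.
  U = {η, θ}: f^{-1}(U) = {x46, x47} ∈ τ_X ✓.
  U = {ζ, η, θ}: f^{-1}(U) = {x46, x47} ∈ τ_X ✓.
Every preimage lies in τ_X, so f IS continuous.


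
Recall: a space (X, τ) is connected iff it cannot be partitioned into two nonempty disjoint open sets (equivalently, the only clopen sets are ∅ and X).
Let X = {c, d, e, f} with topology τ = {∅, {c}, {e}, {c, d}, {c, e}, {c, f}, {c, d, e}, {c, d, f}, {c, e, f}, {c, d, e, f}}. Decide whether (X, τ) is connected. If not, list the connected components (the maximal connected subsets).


(X, τ) is disconnected; components = [{e}, {c, d, f}].

Find clopen sets (U ∈ τ with X ∖ U ∈ τ):
  U = ∅, X ∖ U = {c, d, e, f} — both open, so U is clopen.
  U = {e}, X ∖ U = {c, d, f} — both open, so U is clopen.
  U = {c, d, f}, X ∖ U = {e} — both open, so U is clopen.
  U = {c, d, e, f}, X ∖ U = ∅ — both open, so U is clopen.
Nontrivial clopen(s) exist: e.g. {e}. So (X, τ) is disconnected.
Compute connected components by grouping points that agree on all clopens:
  component: {e}
  component: {c, d, f}


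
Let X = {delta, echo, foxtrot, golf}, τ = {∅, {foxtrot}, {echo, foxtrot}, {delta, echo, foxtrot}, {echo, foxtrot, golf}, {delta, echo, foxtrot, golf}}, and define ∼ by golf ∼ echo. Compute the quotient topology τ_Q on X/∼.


X/∼ = {[delta], [echo=golf], [foxtrot]}; |τ_Q| = 4.

Equivalence classes: [delta], [echo=golf], [foxtrot].
Quotient map π: X → X/∼ sends delta ↦ [delta], echo ↦ [echo=golf], foxtrot ↦ [foxtrot], golf ↦ [echo=golf].
For each subset V ⊆ X/∼, compute π^{-1}(V) ⊆ X and check whether π^{-1}(V) ∈ τ. V is open in τ_Q iff π^{-1}(V) ∈ τ.
  V = {}: π^{-1}(V) = ∅ ∈ τ ✓.
  V = {[delta]}: π^{-1}(V) = {delta} ∉ τ ✗.
  V = {[echo=golf]}: π^{-1}(V) = {echo, golf} ∉ τ ✗.
  V = {[delta], [echo=golf]}: π^{-1}(V) = {delta, echo, golf} ∉ τ ✗.
  V = {[foxtrot]}: π^{-1}(V) = {foxtrot} ∈ τ ✓.
  V = {[delta], [foxtrot]}: π^{-1}(V) = {delta, foxtrot} ∉ τ ✗.
  V = {[echo=golf], [foxtrot]}: π^{-1}(V) = {echo, foxtrot, golf} ∈ τ ✓.
  V = {[delta], [echo=golf], [foxtrot]}: π^{-1}(V) = {delta, echo, foxtrot, golf} ∈ τ ✓.
Open sets in the quotient: τ_Q = {{}, {[foxtrot]}, {[echo=golf], [foxtrot]}, {[delta], [echo=golf], [foxtrot]}} (4 elements).


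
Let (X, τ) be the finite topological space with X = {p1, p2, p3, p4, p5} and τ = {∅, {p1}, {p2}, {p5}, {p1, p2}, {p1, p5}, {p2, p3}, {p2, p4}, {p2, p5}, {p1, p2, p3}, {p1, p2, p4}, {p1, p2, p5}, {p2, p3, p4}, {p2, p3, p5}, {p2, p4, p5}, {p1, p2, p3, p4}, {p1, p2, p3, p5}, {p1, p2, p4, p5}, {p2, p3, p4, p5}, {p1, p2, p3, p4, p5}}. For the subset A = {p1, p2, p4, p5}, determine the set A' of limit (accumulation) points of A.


A' = {p3, p4}

For each x ∈ X, list the open sets U ∈ τ with x ∈ U, then check whether U ∩ (A ∖ {x}) ≠ ∅ for every such U.
  x = p1: open {p1} ∋ x has {p1} ∩ (A ∖ {p1}) = ∅, so x is NOT a limit point.
  x = p2: open {p2} ∋ x has {p2} ∩ (A ∖ {p2}) = ∅, so x is NOT a limit point.
  x = p3: opens ∋ x are {p2, p3}, {p1, p2, p3}, {p2, p3, p4}, {p2, p3, p5}, {p1, p2, p3, p4}, {p1, p2, p3, p5}, {p2, p3, p4, p5}, {p1, p2, p3, p4, p5}; each meets A ∖ {p3}, so x IS a limit point.
  x = p4: opens ∋ x are {p2, p4}, {p1, p2, p4}, {p2, p3, p4}, {p2, p4, p5}, {p1, p2, p3, p4}, {p1, p2, p4, p5}, {p2, p3, p4, p5}, {p1, p2, p3, p4, p5}; each meets A ∖ {p4}, so x IS a limit point.
  x = p5: open {p5} ∋ x has {p5} ∩ (A ∖ {p5}) = ∅, so x is NOT a limit point.
Collecting: A' = {p3, p4}.


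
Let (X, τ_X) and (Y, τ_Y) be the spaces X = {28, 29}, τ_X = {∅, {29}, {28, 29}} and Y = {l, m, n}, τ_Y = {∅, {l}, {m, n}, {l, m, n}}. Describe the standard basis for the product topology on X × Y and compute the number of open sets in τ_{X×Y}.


Basis B = {∅ × ∅, {29} × {l}, {28, 29} × {l}, {29} × {m, n}, {29} × {l, m, n}, {28, 29} × {m, n}, {28, 29} × {l, m, n}}; |τ_{X×Y}| = 9.

Enumerate products U × V with U ∈ τ_X, V ∈ τ_Y (deduplicated):
  ∅ × ∅ = {} (∅)
  {29} × {l} = {(29,l)}
  {28, 29} × {l} = {(28,l), (29,l)}
  {29} × {m, n} = {(29,m), (29,n)}
  {29} × {l, m, n} = {(29,l), (29,m), (29,n)}
  {28, 29} × {m, n} = {(28,m), (28,n), (29,m), (29,n)}
  {28, 29} × {l, m, n} = {(28,l), (28,m), (28,n), (29,l), (29,m), (29,n)}
These 7 distinct sets form the basis B.
Close under arbitrary unions to get τ_{X×Y}; counting gives |τ_{X×Y}| = 9.


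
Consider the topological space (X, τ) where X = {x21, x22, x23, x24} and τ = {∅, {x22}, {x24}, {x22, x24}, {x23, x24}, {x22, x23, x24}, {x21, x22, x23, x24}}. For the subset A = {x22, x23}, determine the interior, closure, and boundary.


int(A) = {x22}, cl(A) = {x21, x22, x23}, ∂A = {x21, x23}.

Closed sets in (X, τ) are complements of opens:
  closed(X, τ) = {∅, {x21}, {x21, x22}, {x21, x23}, {x21, x22, x23}, {x21, x23, x24}, {x21, x22, x23, x24}}.
int(A) = ⋃ {U ∈ τ : U ⊆ A}. Opens contained in A: ∅, {x22}.
Taking the union of these: int(A) = {x22}.
cl(A) = ⋂ {C closed : A ⊆ C}. Closed sets containing A: {x21, x22, x23}, {x21, x22, x23, x24}.
Intersecting these: cl(A) = {x21, x22, x23}.
∂A = cl(A) ∖ int(A) = {x21, x22, x23} ∖ {x22} = {x21, x23}.


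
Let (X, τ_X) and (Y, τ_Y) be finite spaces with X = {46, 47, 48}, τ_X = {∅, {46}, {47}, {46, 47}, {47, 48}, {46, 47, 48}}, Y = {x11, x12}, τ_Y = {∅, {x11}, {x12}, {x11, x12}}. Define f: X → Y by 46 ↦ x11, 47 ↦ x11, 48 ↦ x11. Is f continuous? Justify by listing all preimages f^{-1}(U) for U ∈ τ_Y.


f IS continuous.

Compute f^{-1}(U) for each U ∈ τ_Y:
  U = ∅: f^{-1}(U) = ∅ ∈ τ_X ✓.
  U = {x11}: f^{-1}(U) = {46, 47, 48} ∈ τ_X ✓.
  U = {x12}: f^{-1}(U) = ∅ ∈ τ_X ✓.
  U = {x11, x12}: f^{-1}(U) = {46, 47, 48} ∈ τ_X ✓.
Every preimage lies in τ_X, so f IS continuous.


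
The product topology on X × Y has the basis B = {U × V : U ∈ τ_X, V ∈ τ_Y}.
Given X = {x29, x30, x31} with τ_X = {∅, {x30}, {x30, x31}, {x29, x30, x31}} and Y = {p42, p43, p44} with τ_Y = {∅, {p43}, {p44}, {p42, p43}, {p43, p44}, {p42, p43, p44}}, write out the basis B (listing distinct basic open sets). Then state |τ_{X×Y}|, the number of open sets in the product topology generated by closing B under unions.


Basis B = {∅ × ∅, {x30} × {p43}, {x30} × {p44}, {x30} × {p42, p43}, {x30} × {p43, p44}, {x30, x31} × {p43}, {x30, x31} × {p44}, {x29, x30, x31} × {p43}, {x29, x30, x31} × {p44}, {x30} × {p42, p43, p44}, {x30, x31} × {p42, p43}, {x30, x31} × {p43, p44}, {x29, x30, x31} × {p42, p43}, {x29, x30, x31} × {p43, p44}, {x30, x31} × {p42, p43, p44}, {x29, x30, x31} × {p42, p43, p44}}; |τ_{X×Y}| = 40.

Enumerate products U × V with U ∈ τ_X, V ∈ τ_Y (deduplicated):
  ∅ × ∅ = {} (∅)
  {x30} × {p43} = {(x30,p43)}
  {x30} × {p44} = {(x30,p44)}
  {x30} × {p42, p43} = {(x30,p42), (x30,p43)}
  {x30} × {p43, p44} = {(x30,p43), (x30,p44)}
  {x30, x31} × {p43} = {(x30,p43), (x31,p43)}
  {x30, x31} × {p44} = {(x30,p44), (x31,p44)}
  {x29, x30, x31} × {p43} = {(x29,p43), (x30,p43), (x31,p43)}
  {x29, x30, x31} × {p44} = {(x29,p44), (x30,p44), (x31,p44)}
  {x30} × {p42, p43, p44} = {(x30,p42), (x30,p43), (x30,p44)}
  {x30, x31} × {p42, p43} = {(x30,p42), (x30,p43), (x31,p42), (x31,p43)}
  {x30, x31} × {p43, p44} = {(x30,p43), (x30,p44), (x31,p43), (x31,p44)}
  {x29, x30, x31} × {p42, p43} = {(x29,p42), (x29,p43), (x30,p42), (x30,p43), (x31,p42), (x31,p43)}
  {x29, x30, x31} × {p43, p44} = {(x29,p43), (x29,p44), (x30,p43), (x30,p44), (x31,p43), (x31,p44)}
  {x30, x31} × {p42, p43, p44} = {(x30,p42), (x30,p43), (x30,p44), (x31,p42), (x31,p43), (x31,p44)}
  {x29, x30, x31} × {p42, p43, p44} = {(x29,p42), (x29,p43), (x29,p44), (x30,p42), (x30,p43), (x30,p44), (x31,p42), (x31,p43), (x31,p44)}
These 16 distinct sets form the basis B.
Close under arbitrary unions to get τ_{X×Y}; counting gives |τ_{X×Y}| = 40.


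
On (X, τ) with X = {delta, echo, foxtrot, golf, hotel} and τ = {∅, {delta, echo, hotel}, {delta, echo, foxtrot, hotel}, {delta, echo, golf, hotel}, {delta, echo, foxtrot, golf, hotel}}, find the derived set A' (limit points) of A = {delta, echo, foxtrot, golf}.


A' = {delta, echo, foxtrot, golf, hotel}

For each x ∈ X, list the open sets U ∈ τ with x ∈ U, then check whether U ∩ (A ∖ {x}) ≠ ∅ for every such U.
  x = delta: opens ∋ x are {delta, echo, hotel}, {delta, echo, foxtrot, hotel}, {delta, echo, golf, hotel}, {delta, echo, foxtrot, golf, hotel}; each meets A ∖ {delta}, so x IS a limit point.
  x = echo: opens ∋ x are {delta, echo, hotel}, {delta, echo, foxtrot, hotel}, {delta, echo, golf, hotel}, {delta, echo, foxtrot, golf, hotel}; each meets A ∖ {echo}, so x IS a limit point.
  x = foxtrot: opens ∋ x are {delta, echo, foxtrot, hotel}, {delta, echo, foxtrot, golf, hotel}; each meets A ∖ {foxtrot}, so x IS a limit point.
  x = golf: opens ∋ x are {delta, echo, golf, hotel}, {delta, echo, foxtrot, golf, hotel}; each meets A ∖ {golf}, so x IS a limit point.
  x = hotel: opens ∋ x are {delta, echo, hotel}, {delta, echo, foxtrot, hotel}, {delta, echo, golf, hotel}, {delta, echo, foxtrot, golf, hotel}; each meets A ∖ {hotel}, so x IS a limit point.
Collecting: A' = {delta, echo, foxtrot, golf, hotel}.


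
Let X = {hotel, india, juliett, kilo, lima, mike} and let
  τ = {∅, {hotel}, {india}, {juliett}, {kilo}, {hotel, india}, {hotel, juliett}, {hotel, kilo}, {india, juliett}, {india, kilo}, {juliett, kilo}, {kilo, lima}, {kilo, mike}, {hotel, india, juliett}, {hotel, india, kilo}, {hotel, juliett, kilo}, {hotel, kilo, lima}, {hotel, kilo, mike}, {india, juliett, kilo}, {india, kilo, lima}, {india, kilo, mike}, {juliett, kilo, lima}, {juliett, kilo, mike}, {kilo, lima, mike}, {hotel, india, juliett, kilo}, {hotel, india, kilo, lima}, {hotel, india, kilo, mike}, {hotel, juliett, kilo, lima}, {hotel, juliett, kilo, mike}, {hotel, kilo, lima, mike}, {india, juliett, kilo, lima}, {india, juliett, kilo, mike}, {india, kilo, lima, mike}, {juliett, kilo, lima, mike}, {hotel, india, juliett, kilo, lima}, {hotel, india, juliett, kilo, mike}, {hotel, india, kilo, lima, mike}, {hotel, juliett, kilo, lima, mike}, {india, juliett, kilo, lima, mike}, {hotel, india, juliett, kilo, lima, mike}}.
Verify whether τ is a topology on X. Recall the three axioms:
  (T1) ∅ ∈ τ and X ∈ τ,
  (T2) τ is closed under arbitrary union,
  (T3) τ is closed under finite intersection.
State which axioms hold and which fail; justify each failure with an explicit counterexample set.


τ IS a topology on X.

Axiom (T1): ∅ ∈ τ? Yes; X ∈ τ? Yes.
Axiom (T2/T3): check pairwise unions and intersections of members of τ.
All pairwise intersections and unions checked — each lies in τ. Therefore τ satisfies (T1), (T2), (T3): it IS a topology on X.


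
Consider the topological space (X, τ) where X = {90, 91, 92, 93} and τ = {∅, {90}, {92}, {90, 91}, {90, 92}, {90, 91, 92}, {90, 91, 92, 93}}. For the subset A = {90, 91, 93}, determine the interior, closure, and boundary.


int(A) = {90, 91}, cl(A) = {90, 91, 93}, ∂A = {93}.

Closed sets in (X, τ) are complements of opens:
  closed(X, τ) = {∅, {93}, {91, 93}, {92, 93}, {90, 91, 93}, {91, 92, 93}, {90, 91, 92, 93}}.
int(A) = ⋃ {U ∈ τ : U ⊆ A}. Opens contained in A: ∅, {90}, {90, 91}.
Taking the union of these: int(A) = {90, 91}.
cl(A) = ⋂ {C closed : A ⊆ C}. Closed sets containing A: {90, 91, 93}, {90, 91, 92, 93}.
Intersecting these: cl(A) = {90, 91, 93}.
∂A = cl(A) ∖ int(A) = {90, 91, 93} ∖ {90, 91} = {93}.


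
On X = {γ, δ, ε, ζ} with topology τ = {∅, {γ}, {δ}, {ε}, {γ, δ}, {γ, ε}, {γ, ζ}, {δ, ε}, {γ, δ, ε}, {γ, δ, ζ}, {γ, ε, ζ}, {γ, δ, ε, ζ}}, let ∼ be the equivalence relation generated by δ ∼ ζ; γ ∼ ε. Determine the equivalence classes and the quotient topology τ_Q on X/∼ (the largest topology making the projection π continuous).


X/∼ = {[γ=ε], [δ=ζ]}; |τ_Q| = 3.

Equivalence classes: [γ=ε], [δ=ζ].
Quotient map π: X → X/∼ sends γ ↦ [γ=ε], δ ↦ [δ=ζ], ε ↦ [γ=ε], ζ ↦ [δ=ζ].
For each subset V ⊆ X/∼, compute π^{-1}(V) ⊆ X and check whether π^{-1}(V) ∈ τ. V is open in τ_Q iff π^{-1}(V) ∈ τ.
  V = {}: π^{-1}(V) = ∅ ∈ τ ✓.
  V = {[γ=ε]}: π^{-1}(V) = {γ, ε} ∈ τ ✓.
  V = {[δ=ζ]}: π^{-1}(V) = {δ, ζ} ∉ τ ✗.
  V = {[γ=ε], [δ=ζ]}: π^{-1}(V) = {γ, δ, ε, ζ} ∈ τ ✓.
Open sets in the quotient: τ_Q = {{}, {[γ=ε]}, {[γ=ε], [δ=ζ]}} (3 elements).


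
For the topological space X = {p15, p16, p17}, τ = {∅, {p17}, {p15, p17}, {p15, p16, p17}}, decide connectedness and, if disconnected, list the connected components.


(X, τ) is connected.

Find clopen sets (U ∈ τ with X ∖ U ∈ τ):
  U = ∅, X ∖ U = {p15, p16, p17} — both open, so U is clopen.
  U = {p15, p16, p17}, X ∖ U = ∅ — both open, so U is clopen.
Only trivial clopens (∅ and X) exist, so (X, τ) is connected.
Compute connected components by grouping points that agree on all clopens:
  component: {p15, p16, p17}


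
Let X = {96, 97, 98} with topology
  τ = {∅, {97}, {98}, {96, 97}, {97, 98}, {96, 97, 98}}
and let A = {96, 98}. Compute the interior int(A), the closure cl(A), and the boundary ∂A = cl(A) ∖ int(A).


int(A) = {98}, cl(A) = {96, 98}, ∂A = {96}.

Closed sets in (X, τ) are complements of opens:
  closed(X, τ) = {∅, {96}, {98}, {96, 97}, {96, 98}, {96, 97, 98}}.
int(A) = ⋃ {U ∈ τ : U ⊆ A}. Opens contained in A: ∅, {98}.
Taking the union of these: int(A) = {98}.
cl(A) = ⋂ {C closed : A ⊆ C}. Closed sets containing A: {96, 98}, {96, 97, 98}.
Intersecting these: cl(A) = {96, 98}.
∂A = cl(A) ∖ int(A) = {96, 98} ∖ {98} = {96}.


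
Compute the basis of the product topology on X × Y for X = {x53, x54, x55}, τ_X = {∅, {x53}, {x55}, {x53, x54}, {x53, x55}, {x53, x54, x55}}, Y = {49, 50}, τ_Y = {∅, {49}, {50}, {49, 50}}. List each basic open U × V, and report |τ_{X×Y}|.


Basis B = {∅ × ∅, {x53} × {49}, {x53} × {50}, {x55} × {49}, {x55} × {50}, {x53} × {49, 50}, {x53, x54} × {49}, {x53, x55} × {49}, {x53, x54} × {50}, {x53, x55} × {50}, {x55} × {49, 50}, {x53, x54, x55} × {49}, {x53, x54, x55} × {50}, {x53, x54} × {49, 50}, {x53, x55} × {49, 50}, {x53, x54, x55} × {49, 50}}; |τ_{X×Y}| = 36.

Enumerate products U × V with U ∈ τ_X, V ∈ τ_Y (deduplicated):
  ∅ × ∅ = {} (∅)
  {x53} × {49} = {(x53,49)}
  {x53} × {50} = {(x53,50)}
  {x55} × {49} = {(x55,49)}
  {x55} × {50} = {(x55,50)}
  {x53} × {49, 50} = {(x53,49), (x53,50)}
  {x53, x54} × {49} = {(x53,49), (x54,49)}
  {x53, x55} × {49} = {(x53,49), (x55,49)}
  {x53, x54} × {50} = {(x53,50), (x54,50)}
  {x53, x55} × {50} = {(x53,50), (x55,50)}
  {x55} × {49, 50} = {(x55,49), (x55,50)}
  {x53, x54, x55} × {49} = {(x53,49), (x54,49), (x55,49)}
  {x53, x54, x55} × {50} = {(x53,50), (x54,50), (x55,50)}
  {x53, x54} × {49, 50} = {(x53,49), (x53,50), (x54,49), (x54,50)}
  {x53, x55} × {49, 50} = {(x53,49), (x53,50), (x55,49), (x55,50)}
  {x53, x54, x55} × {49, 50} = {(x53,49), (x53,50), (x54,49), (x54,50), (x55,49), (x55,50)}
These 16 distinct sets form the basis B.
Close under arbitrary unions to get τ_{X×Y}; counting gives |τ_{X×Y}| = 36.


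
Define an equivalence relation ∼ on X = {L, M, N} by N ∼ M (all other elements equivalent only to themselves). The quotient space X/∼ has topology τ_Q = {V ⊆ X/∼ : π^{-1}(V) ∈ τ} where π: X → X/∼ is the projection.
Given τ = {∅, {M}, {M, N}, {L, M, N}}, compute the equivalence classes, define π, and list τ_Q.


X/∼ = {[L], [M=N]}; |τ_Q| = 3.

Equivalence classes: [L], [M=N].
Quotient map π: X → X/∼ sends L ↦ [L], M ↦ [M=N], N ↦ [M=N].
For each subset V ⊆ X/∼, compute π^{-1}(V) ⊆ X and check whether π^{-1}(V) ∈ τ. V is open in τ_Q iff π^{-1}(V) ∈ τ.
  V = {}: π^{-1}(V) = ∅ ∈ τ ✓.
  V = {[L]}: π^{-1}(V) = {L} ∉ τ ✗.
  V = {[M=N]}: π^{-1}(V) = {M, N} ∈ τ ✓.
  V = {[L], [M=N]}: π^{-1}(V) = {L, M, N} ∈ τ ✓.
Open sets in the quotient: τ_Q = {{}, {[M=N]}, {[L], [M=N]}} (3 elements).


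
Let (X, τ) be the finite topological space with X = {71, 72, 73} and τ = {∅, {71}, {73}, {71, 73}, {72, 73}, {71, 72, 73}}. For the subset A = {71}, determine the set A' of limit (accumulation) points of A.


A' = ∅

For each x ∈ X, list the open sets U ∈ τ with x ∈ U, then check whether U ∩ (A ∖ {x}) ≠ ∅ for every such U.
  x = 71: open {71} ∋ x has {71} ∩ (A ∖ {71}) = ∅, so x is NOT a limit point.
  x = 72: open {72, 73} ∋ x has {72, 73} ∩ (A ∖ {72}) = ∅, so x is NOT a limit point.
  x = 73: open {73} ∋ x has {73} ∩ (A ∖ {73}) = ∅, so x is NOT a limit point.
Collecting: A' = ∅.


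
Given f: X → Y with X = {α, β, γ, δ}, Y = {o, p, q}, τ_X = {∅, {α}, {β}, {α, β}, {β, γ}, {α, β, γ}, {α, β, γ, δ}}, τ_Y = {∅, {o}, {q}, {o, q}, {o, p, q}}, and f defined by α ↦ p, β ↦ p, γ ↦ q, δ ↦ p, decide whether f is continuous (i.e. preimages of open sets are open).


f is NOT continuous.

Compute f^{-1}(U) for each U ∈ τ_Y:
  U = ∅: f^{-1}(U) = ∅ ∈ τ_X ✓.
  U = {o}: f^{-1}(U) = ∅ ∈ τ_X ✓.
  U = {q}: f^{-1}(U) = {γ} ∉ τ_X ✗.
  U = {o, q}: f^{-1}(U) = {γ} ∉ τ_X ✗.
  U = {o, p, q}: f^{-1}(U) = {α, β, γ, δ} ∈ τ_X ✓.
Found U = {q} with f^{-1}(U) = {γ} not in τ_X. Therefore f is NOT continuous.


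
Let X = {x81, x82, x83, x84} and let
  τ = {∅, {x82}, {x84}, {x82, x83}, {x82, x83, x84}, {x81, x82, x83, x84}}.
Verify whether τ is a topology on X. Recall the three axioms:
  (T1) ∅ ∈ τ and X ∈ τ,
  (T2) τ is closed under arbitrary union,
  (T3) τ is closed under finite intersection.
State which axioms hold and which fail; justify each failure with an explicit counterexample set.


τ is NOT a topology on X.

Axiom (T1): ∅ ∈ τ? Yes; X ∈ τ? Yes.
Axiom (T2/T3): check pairwise unions and intersections of members of τ.
Counterexample for (T2): {x82} ∪ {x84} = {x82, x84} ∉ τ. Therefore τ is NOT a topology.


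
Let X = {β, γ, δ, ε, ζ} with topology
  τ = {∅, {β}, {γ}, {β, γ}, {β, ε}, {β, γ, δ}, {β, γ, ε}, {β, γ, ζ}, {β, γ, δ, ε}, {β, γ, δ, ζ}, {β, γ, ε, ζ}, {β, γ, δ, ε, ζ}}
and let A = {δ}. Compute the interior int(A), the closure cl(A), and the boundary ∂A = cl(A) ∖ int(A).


int(A) = ∅, cl(A) = {δ}, ∂A = {δ}.

Closed sets in (X, τ) are complements of opens:
  closed(X, τ) = {∅, {δ}, {ε}, {ζ}, {δ, ε}, {δ, ζ}, {ε, ζ}, {γ, δ, ζ}, {δ, ε, ζ}, {β, δ, ε, ζ}, {γ, δ, ε, ζ}, {β, γ, δ, ε, ζ}}.
int(A) = ⋃ {U ∈ τ : U ⊆ A}. Opens contained in A: ∅.
Taking the union of these: int(A) = ∅.
cl(A) = ⋂ {C closed : A ⊆ C}. Closed sets containing A: {δ}, {δ, ε}, {δ, ζ}, {γ, δ, ζ}, {δ, ε, ζ}, {β, δ, ε, ζ}, {γ, δ, ε, ζ}, {β, γ, δ, ε, ζ}.
Intersecting these: cl(A) = {δ}.
∂A = cl(A) ∖ int(A) = {δ} ∖ ∅ = {δ}.


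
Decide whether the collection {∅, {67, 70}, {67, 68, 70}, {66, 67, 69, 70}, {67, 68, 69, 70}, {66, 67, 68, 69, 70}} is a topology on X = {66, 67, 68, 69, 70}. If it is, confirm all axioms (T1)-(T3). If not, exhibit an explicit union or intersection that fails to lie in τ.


τ is NOT a topology on X.

Axiom (T1): ∅ ∈ τ? Yes; X ∈ τ? Yes.
Axiom (T2/T3): check pairwise unions and intersections of members of τ.
Counterexample for (T3): {66, 67, 69, 70} ∩ {67, 68, 69, 70} = {67, 69, 70} ∉ τ. Therefore τ is NOT a topology.


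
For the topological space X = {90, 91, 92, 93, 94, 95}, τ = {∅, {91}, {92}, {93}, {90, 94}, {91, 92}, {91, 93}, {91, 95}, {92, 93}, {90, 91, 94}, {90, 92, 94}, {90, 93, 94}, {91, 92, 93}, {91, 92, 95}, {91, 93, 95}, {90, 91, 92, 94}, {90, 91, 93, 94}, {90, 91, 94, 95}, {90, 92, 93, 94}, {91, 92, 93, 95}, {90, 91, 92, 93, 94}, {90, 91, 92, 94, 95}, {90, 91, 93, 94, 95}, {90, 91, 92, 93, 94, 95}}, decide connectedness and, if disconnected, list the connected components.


(X, τ) is disconnected; components = [{92}, {93}, {90, 94}, {91, 95}].

Find clopen sets (U ∈ τ with X ∖ U ∈ τ):
  U = ∅, X ∖ U = {90, 91, 92, 93, 94, 95} — both open, so U is clopen.
  U = {92}, X ∖ U = {90, 91, 93, 94, 95} — both open, so U is clopen.
  U = {93}, X ∖ U = {90, 91, 92, 94, 95} — both open, so U is clopen.
  U = {90, 94}, X ∖ U = {91, 92, 93, 95} — both open, so U is clopen.
  U = {91, 95}, X ∖ U = {90, 92, 93, 94} — both open, so U is clopen.
  U = {92, 93}, X ∖ U = {90, 91, 94, 95} — both open, so U is clopen.
  U = {90, 92, 94}, X ∖ U = {91, 93, 95} — both open, so U is clopen.
  U = {90, 93, 94}, X ∖ U = {91, 92, 95} — both open, so U is clopen.
  U = {91, 92, 95}, X ∖ U = {90, 93, 94} — both open, so U is clopen.
  U = {91, 93, 95}, X ∖ U = {90, 92, 94} — both open, so U is clopen.
  U = {90, 91, 94, 95}, X ∖ U = {92, 93} — both open, so U is clopen.
  U = {90, 92, 93, 94}, X ∖ U = {91, 95} — both open, so U is clopen.
  U = {91, 92, 93, 95}, X ∖ U = {90, 94} — both open, so U is clopen.
  U = {90, 91, 92, 94, 95}, X ∖ U = {93} — both open, so U is clopen.
  U = {90, 91, 93, 94, 95}, X ∖ U = {92} — both open, so U is clopen.
  U = {90, 91, 92, 93, 94, 95}, X ∖ U = ∅ — both open, so U is clopen.
Nontrivial clopen(s) exist: e.g. {90, 94}. So (X, τ) is disconnected.
Compute connected components by grouping points that agree on all clopens:
  component: {92}
  component: {93}
  component: {90, 94}
  component: {91, 95}


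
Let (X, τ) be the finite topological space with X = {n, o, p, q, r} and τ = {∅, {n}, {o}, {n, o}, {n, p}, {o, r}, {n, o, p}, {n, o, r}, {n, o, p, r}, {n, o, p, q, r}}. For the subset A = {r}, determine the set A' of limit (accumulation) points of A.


A' = {q}

For each x ∈ X, list the open sets U ∈ τ with x ∈ U, then check whether U ∩ (A ∖ {x}) ≠ ∅ for every such U.
  x = n: open {n} ∋ x has {n} ∩ (A ∖ {n}) = ∅, so x is NOT a limit point.
  x = o: open {o} ∋ x has {o} ∩ (A ∖ {o}) = ∅, so x is NOT a limit point.
  x = p: open {n, p} ∋ x has {n, p} ∩ (A ∖ {p}) = ∅, so x is NOT a limit point.
  x = q: opens ∋ x are {n, o, p, q, r}; each meets A ∖ {q}, so x IS a limit point.
  x = r: open {o, r} ∋ x has {o, r} ∩ (A ∖ {r}) = ∅, so x is NOT a limit point.
Collecting: A' = {q}.


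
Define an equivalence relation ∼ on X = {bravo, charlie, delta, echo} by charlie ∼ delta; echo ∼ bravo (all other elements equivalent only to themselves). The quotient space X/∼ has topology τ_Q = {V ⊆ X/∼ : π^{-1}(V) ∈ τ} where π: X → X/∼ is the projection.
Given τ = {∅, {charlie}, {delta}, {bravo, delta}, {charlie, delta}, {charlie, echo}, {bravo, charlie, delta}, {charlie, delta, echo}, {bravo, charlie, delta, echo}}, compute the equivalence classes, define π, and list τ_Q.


X/∼ = {[bravo=echo], [charlie=delta]}; |τ_Q| = 3.

Equivalence classes: [bravo=echo], [charlie=delta].
Quotient map π: X → X/∼ sends bravo ↦ [bravo=echo], charlie ↦ [charlie=delta], delta ↦ [charlie=delta], echo ↦ [bravo=echo].
For each subset V ⊆ X/∼, compute π^{-1}(V) ⊆ X and check whether π^{-1}(V) ∈ τ. V is open in τ_Q iff π^{-1}(V) ∈ τ.
  V = {}: π^{-1}(V) = ∅ ∈ τ ✓.
  V = {[bravo=echo]}: π^{-1}(V) = {bravo, echo} ∉ τ ✗.
  V = {[charlie=delta]}: π^{-1}(V) = {charlie, delta} ∈ τ ✓.
  V = {[bravo=echo], [charlie=delta]}: π^{-1}(V) = {bravo, charlie, delta, echo} ∈ τ ✓.
Open sets in the quotient: τ_Q = {{}, {[charlie=delta]}, {[bravo=echo], [charlie=delta]}} (3 elements).


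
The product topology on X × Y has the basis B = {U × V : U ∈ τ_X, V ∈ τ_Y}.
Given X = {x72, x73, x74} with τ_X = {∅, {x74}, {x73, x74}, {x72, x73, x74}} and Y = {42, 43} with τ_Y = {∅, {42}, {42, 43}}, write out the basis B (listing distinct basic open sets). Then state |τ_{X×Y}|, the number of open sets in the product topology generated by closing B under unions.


Basis B = {∅ × ∅, {x74} × {42}, {x73, x74} × {42}, {x74} × {42, 43}, {x72, x73, x74} × {42}, {x73, x74} × {42, 43}, {x72, x73, x74} × {42, 43}}; |τ_{X×Y}| = 10.

Enumerate products U × V with U ∈ τ_X, V ∈ τ_Y (deduplicated):
  ∅ × ∅ = {} (∅)
  {x74} × {42} = {(x74,42)}
  {x73, x74} × {42} = {(x73,42), (x74,42)}
  {x74} × {42, 43} = {(x74,42), (x74,43)}
  {x72, x73, x74} × {42} = {(x72,42), (x73,42), (x74,42)}
  {x73, x74} × {42, 43} = {(x73,42), (x73,43), (x74,42), (x74,43)}
  {x72, x73, x74} × {42, 43} = {(x72,42), (x72,43), (x73,42), (x73,43), (x74,42), (x74,43)}
These 7 distinct sets form the basis B.
Close under arbitrary unions to get τ_{X×Y}; counting gives |τ_{X×Y}| = 10.


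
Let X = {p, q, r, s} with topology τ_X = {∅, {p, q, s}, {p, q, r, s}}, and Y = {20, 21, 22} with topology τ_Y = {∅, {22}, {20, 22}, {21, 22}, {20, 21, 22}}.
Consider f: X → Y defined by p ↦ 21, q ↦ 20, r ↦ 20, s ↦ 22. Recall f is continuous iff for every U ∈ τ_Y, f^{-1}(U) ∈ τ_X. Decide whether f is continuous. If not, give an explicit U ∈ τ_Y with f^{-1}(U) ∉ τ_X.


f is NOT continuous.

Compute f^{-1}(U) for each U ∈ τ_Y:
  U = ∅: f^{-1}(U) = ∅ ∈ τ_X ✓.
  U = {22}: f^{-1}(U) = {s} ∉ τ_X ✗.
  U = {20, 22}: f^{-1}(U) = {q, r, s} ∉ τ_X ✗.
  U = {21, 22}: f^{-1}(U) = {p, s} ∉ τ_X ✗.
  U = {20, 21, 22}: f^{-1}(U) = {p, q, r, s} ∈ τ_X ✓.
Found U = {22} with f^{-1}(U) = {s} not in τ_X. Therefore f is NOT continuous.


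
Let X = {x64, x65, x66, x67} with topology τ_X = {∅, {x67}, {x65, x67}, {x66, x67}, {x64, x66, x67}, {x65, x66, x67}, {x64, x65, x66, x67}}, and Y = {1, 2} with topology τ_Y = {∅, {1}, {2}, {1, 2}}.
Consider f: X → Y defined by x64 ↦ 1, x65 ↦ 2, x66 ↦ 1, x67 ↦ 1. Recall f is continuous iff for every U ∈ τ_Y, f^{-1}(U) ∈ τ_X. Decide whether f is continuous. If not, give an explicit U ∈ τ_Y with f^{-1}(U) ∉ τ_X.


f is NOT continuous.

Compute f^{-1}(U) for each U ∈ τ_Y:
  U = ∅: f^{-1}(U) = ∅ ∈ τ_X ✓.
  U = {1}: f^{-1}(U) = {x64, x66, x67} ∈ τ_X ✓.
  U = {2}: f^{-1}(U) = {x65} ∉ τ_X ✗.
  U = {1, 2}: f^{-1}(U) = {x64, x65, x66, x67} ∈ τ_X ✓.
Found U = {2} with f^{-1}(U) = {x65} not in τ_X. Therefore f is NOT continuous.


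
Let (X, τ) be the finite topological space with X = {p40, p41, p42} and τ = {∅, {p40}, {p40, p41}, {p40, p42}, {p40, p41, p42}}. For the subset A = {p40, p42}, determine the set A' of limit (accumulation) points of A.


A' = {p41, p42}

For each x ∈ X, list the open sets U ∈ τ with x ∈ U, then check whether U ∩ (A ∖ {x}) ≠ ∅ for every such U.
  x = p40: open {p40} ∋ x has {p40} ∩ (A ∖ {p40}) = ∅, so x is NOT a limit point.
  x = p41: opens ∋ x are {p40, p41}, {p40, p41, p42}; each meets A ∖ {p41}, so x IS a limit point.
  x = p42: opens ∋ x are {p40, p42}, {p40, p41, p42}; each meets A ∖ {p42}, so x IS a limit point.
Collecting: A' = {p41, p42}.


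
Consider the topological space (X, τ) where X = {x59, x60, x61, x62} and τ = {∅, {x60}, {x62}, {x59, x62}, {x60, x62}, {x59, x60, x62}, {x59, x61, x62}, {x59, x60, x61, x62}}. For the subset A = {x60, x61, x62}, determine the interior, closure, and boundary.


int(A) = {x60, x62}, cl(A) = {x59, x60, x61, x62}, ∂A = {x59, x61}.

Closed sets in (X, τ) are complements of opens:
  closed(X, τ) = {∅, {x60}, {x61}, {x59, x61}, {x60, x61}, {x59, x60, x61}, {x59, x61, x62}, {x59, x60, x61, x62}}.
int(A) = ⋃ {U ∈ τ : U ⊆ A}. Opens contained in A: ∅, {x60}, {x62}, {x60, x62}.
Taking the union of these: int(A) = {x60, x62}.
cl(A) = ⋂ {C closed : A ⊆ C}. Closed sets containing A: {x59, x60, x61, x62}.
Intersecting these: cl(A) = {x59, x60, x61, x62}.
∂A = cl(A) ∖ int(A) = {x59, x60, x61, x62} ∖ {x60, x62} = {x59, x61}.


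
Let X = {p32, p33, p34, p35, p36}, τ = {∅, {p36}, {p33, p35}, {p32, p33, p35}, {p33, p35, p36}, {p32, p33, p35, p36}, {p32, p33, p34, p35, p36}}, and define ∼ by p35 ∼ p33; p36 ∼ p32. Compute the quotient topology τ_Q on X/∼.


X/∼ = {[p32=p36], [p33=p35], [p34]}; |τ_Q| = 4.

Equivalence classes: [p32=p36], [p33=p35], [p34].
Quotient map π: X → X/∼ sends p32 ↦ [p32=p36], p33 ↦ [p33=p35], p34 ↦ [p34], p35 ↦ [p33=p35], p36 ↦ [p32=p36].
For each subset V ⊆ X/∼, compute π^{-1}(V) ⊆ X and check whether π^{-1}(V) ∈ τ. V is open in τ_Q iff π^{-1}(V) ∈ τ.
  V = {}: π^{-1}(V) = ∅ ∈ τ ✓.
  V = {[p32=p36]}: π^{-1}(V) = {p32, p36} ∉ τ ✗.
  V = {[p33=p35]}: π^{-1}(V) = {p33, p35} ∈ τ ✓.
  V = {[p32=p36], [p33=p35]}: π^{-1}(V) = {p32, p33, p35, p36} ∈ τ ✓.
  V = {[p34]}: π^{-1}(V) = {p34} ∉ τ ✗.
  V = {[p32=p36], [p34]}: π^{-1}(V) = {p32, p34, p36} ∉ τ ✗.
  V = {[p33=p35], [p34]}: π^{-1}(V) = {p33, p34, p35} ∉ τ ✗.
  V = {[p32=p36], [p33=p35], [p34]}: π^{-1}(V) = {p32, p33, p34, p35, p36} ∈ τ ✓.
Open sets in the quotient: τ_Q = {{}, {[p33=p35]}, {[p32=p36], [p33=p35]}, {[p32=p36], [p33=p35], [p34]}} (4 elements).


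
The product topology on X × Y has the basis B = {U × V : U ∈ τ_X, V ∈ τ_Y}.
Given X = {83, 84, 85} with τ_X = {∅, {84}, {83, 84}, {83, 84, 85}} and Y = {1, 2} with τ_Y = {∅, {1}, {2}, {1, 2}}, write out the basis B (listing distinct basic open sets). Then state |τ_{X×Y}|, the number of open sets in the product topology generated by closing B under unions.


Basis B = {∅ × ∅, {84} × {1}, {84} × {2}, {83, 84} × {1}, {83, 84} × {2}, {84} × {1, 2}, {83, 84, 85} × {1}, {83, 84, 85} × {2}, {83, 84} × {1, 2}, {83, 84, 85} × {1, 2}}; |τ_{X×Y}| = 16.

Enumerate products U × V with U ∈ τ_X, V ∈ τ_Y (deduplicated):
  ∅ × ∅ = {} (∅)
  {84} × {1} = {(84,1)}
  {84} × {2} = {(84,2)}
  {83, 84} × {1} = {(83,1), (84,1)}
  {83, 84} × {2} = {(83,2), (84,2)}
  {84} × {1, 2} = {(84,1), (84,2)}
  {83, 84, 85} × {1} = {(83,1), (84,1), (85,1)}
  {83, 84, 85} × {2} = {(83,2), (84,2), (85,2)}
  {83, 84} × {1, 2} = {(83,1), (83,2), (84,1), (84,2)}
  {83, 84, 85} × {1, 2} = {(83,1), (83,2), (84,1), (84,2), (85,1), (85,2)}
These 10 distinct sets form the basis B.
Close under arbitrary unions to get τ_{X×Y}; counting gives |τ_{X×Y}| = 16.


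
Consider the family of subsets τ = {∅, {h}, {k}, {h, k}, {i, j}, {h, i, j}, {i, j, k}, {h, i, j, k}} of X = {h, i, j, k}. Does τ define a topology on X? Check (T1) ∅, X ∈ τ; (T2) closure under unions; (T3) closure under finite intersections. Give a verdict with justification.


τ IS a topology on X.

Axiom (T1): ∅ ∈ τ? Yes; X ∈ τ? Yes.
Axiom (T2/T3): check pairwise unions and intersections of members of τ.
All pairwise intersections and unions checked — each lies in τ. Therefore τ satisfies (T1), (T2), (T3): it IS a topology on X.


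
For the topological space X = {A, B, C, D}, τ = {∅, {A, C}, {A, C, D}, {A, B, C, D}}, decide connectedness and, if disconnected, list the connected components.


(X, τ) is connected.

Find clopen sets (U ∈ τ with X ∖ U ∈ τ):
  U = ∅, X ∖ U = {A, B, C, D} — both open, so U is clopen.
  U = {A, B, C, D}, X ∖ U = ∅ — both open, so U is clopen.
Only trivial clopens (∅ and X) exist, so (X, τ) is connected.
Compute connected components by grouping points that agree on all clopens:
  component: {A, B, C, D}


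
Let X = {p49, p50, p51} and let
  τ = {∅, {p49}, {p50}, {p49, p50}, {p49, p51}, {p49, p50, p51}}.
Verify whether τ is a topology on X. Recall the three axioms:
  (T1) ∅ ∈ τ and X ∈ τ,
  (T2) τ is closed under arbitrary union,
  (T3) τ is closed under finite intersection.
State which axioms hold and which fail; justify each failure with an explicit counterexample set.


τ IS a topology on X.

Axiom (T1): ∅ ∈ τ? Yes; X ∈ τ? Yes.
Axiom (T2/T3): check pairwise unions and intersections of members of τ.
All pairwise intersections and unions checked — each lies in τ. Therefore τ satisfies (T1), (T2), (T3): it IS a topology on X.


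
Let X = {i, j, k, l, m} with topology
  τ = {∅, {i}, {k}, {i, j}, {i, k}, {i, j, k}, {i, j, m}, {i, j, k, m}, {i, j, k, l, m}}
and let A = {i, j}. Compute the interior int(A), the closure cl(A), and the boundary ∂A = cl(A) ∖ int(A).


int(A) = {i, j}, cl(A) = {i, j, l, m}, ∂A = {l, m}.

Closed sets in (X, τ) are complements of opens:
  closed(X, τ) = {∅, {l}, {k, l}, {l, m}, {j, l, m}, {k, l, m}, {i, j, l, m}, {j, k, l, m}, {i, j, k, l, m}}.
int(A) = ⋃ {U ∈ τ : U ⊆ A}. Opens contained in A: ∅, {i}, {i, j}.
Taking the union of these: int(A) = {i, j}.
cl(A) = ⋂ {C closed : A ⊆ C}. Closed sets containing A: {i, j, l, m}, {i, j, k, l, m}.
Intersecting these: cl(A) = {i, j, l, m}.
∂A = cl(A) ∖ int(A) = {i, j, l, m} ∖ {i, j} = {l, m}.


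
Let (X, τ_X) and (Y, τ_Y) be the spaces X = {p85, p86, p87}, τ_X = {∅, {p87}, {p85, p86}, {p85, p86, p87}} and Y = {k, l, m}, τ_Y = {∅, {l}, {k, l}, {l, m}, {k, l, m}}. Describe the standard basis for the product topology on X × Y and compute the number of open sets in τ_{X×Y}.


Basis B = {∅ × ∅, {p87} × {l}, {p85, p86} × {l}, {p87} × {k, l}, {p87} × {l, m}, {p85, p86, p87} × {l}, {p87} × {k, l, m}, {p85, p86} × {k, l}, {p85, p86} × {l, m}, {p85, p86} × {k, l, m}, {p85, p86, p87} × {k, l}, {p85, p86, p87} × {l, m}, {p85, p86, p87} × {k, l, m}}; |τ_{X×Y}| = 25.

Enumerate products U × V with U ∈ τ_X, V ∈ τ_Y (deduplicated):
  ∅ × ∅ = {} (∅)
  {p87} × {l} = {(p87,l)}
  {p85, p86} × {l} = {(p85,l), (p86,l)}
  {p87} × {k, l} = {(p87,k), (p87,l)}
  {p87} × {l, m} = {(p87,l), (p87,m)}
  {p85, p86, p87} × {l} = {(p85,l), (p86,l), (p87,l)}
  {p87} × {k, l, m} = {(p87,k), (p87,l), (p87,m)}
  {p85, p86} × {k, l} = {(p85,k), (p85,l), (p86,k), (p86,l)}
  {p85, p86} × {l, m} = {(p85,l), (p85,m), (p86,l), (p86,m)}
  {p85, p86} × {k, l, m} = {(p85,k), (p85,l), (p85,m), (p86,k), (p86,l), (p86,m)}
  {p85, p86, p87} × {k, l} = {(p85,k), (p85,l), (p86,k), (p86,l), (p87,k), (p87,l)}
  {p85, p86, p87} × {l, m} = {(p85,l), (p85,m), (p86,l), (p86,m), (p87,l), (p87,m)}
  {p85, p86, p87} × {k, l, m} = {(p85,k), (p85,l), (p85,m), (p86,k), (p86,l), (p86,m), (p87,k), (p87,l), (p87,m)}
These 13 distinct sets form the basis B.
Close under arbitrary unions to get τ_{X×Y}; counting gives |τ_{X×Y}| = 25.


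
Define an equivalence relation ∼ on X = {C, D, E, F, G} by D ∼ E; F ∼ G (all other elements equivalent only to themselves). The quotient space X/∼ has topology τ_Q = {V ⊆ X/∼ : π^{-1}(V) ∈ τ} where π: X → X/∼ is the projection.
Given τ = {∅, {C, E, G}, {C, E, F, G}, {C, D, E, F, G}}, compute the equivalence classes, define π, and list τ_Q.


X/∼ = {[C], [D=E], [F=G]}; |τ_Q| = 2.

Equivalence classes: [C], [D=E], [F=G].
Quotient map π: X → X/∼ sends C ↦ [C], D ↦ [D=E], E ↦ [D=E], F ↦ [F=G], G ↦ [F=G].
For each subset V ⊆ X/∼, compute π^{-1}(V) ⊆ X and check whether π^{-1}(V) ∈ τ. V is open in τ_Q iff π^{-1}(V) ∈ τ.
  V = {}: π^{-1}(V) = ∅ ∈ τ ✓.
  V = {[C]}: π^{-1}(V) = {C} ∉ τ ✗.
  V = {[D=E]}: π^{-1}(V) = {D, E} ∉ τ ✗.
  V = {[C], [D=E]}: π^{-1}(V) = {C, D, E} ∉ τ ✗.
  V = {[F=G]}: π^{-1}(V) = {F, G} ∉ τ ✗.
  V = {[C], [F=G]}: π^{-1}(V) = {C, F, G} ∉ τ ✗.
  V = {[D=E], [F=G]}: π^{-1}(V) = {D, E, F, G} ∉ τ ✗.
  V = {[C], [D=E], [F=G]}: π^{-1}(V) = {C, D, E, F, G} ∈ τ ✓.
Open sets in the quotient: τ_Q = {{}, {[C], [D=E], [F=G]}} (2 elements).


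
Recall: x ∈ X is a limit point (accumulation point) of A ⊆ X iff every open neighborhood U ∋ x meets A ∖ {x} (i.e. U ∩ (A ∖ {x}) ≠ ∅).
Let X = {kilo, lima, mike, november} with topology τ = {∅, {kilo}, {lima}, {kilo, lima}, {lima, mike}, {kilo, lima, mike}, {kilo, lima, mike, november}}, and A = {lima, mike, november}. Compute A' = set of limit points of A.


A' = {mike, november}

For each x ∈ X, list the open sets U ∈ τ with x ∈ U, then check whether U ∩ (A ∖ {x}) ≠ ∅ for every such U.
  x = kilo: open {kilo} ∋ x has {kilo} ∩ (A ∖ {kilo}) = ∅, so x is NOT a limit point.
  x = lima: open {lima} ∋ x has {lima} ∩ (A ∖ {lima}) = ∅, so x is NOT a limit point.
  x = mike: opens ∋ x are {lima, mike}, {kilo, lima, mike}, {kilo, lima, mike, november}; each meets A ∖ {mike}, so x IS a limit point.
  x = november: opens ∋ x are {kilo, lima, mike, november}; each meets A ∖ {november}, so x IS a limit point.
Collecting: A' = {mike, november}.


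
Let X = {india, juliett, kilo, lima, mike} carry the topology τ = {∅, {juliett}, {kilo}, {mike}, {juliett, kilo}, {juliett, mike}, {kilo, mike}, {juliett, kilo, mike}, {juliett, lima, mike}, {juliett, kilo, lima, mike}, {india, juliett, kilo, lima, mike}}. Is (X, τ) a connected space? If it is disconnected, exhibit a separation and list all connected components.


(X, τ) is connected.

Find clopen sets (U ∈ τ with X ∖ U ∈ τ):
  U = ∅, X ∖ U = {india, juliett, kilo, lima, mike} — both open, so U is clopen.
  U = {india, juliett, kilo, lima, mike}, X ∖ U = ∅ — both open, so U is clopen.
Only trivial clopens (∅ and X) exist, so (X, τ) is connected.
Compute connected components by grouping points that agree on all clopens:
  component: {india, juliett, kilo, lima, mike}


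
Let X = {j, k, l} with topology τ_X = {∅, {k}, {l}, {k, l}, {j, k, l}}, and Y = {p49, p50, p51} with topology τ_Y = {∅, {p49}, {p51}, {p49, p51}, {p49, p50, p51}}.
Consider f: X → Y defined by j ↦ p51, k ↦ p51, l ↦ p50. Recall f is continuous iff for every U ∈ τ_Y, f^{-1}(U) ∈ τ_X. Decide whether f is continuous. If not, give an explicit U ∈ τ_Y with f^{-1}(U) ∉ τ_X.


f is NOT continuous.

Compute f^{-1}(U) for each U ∈ τ_Y:
  U = ∅: f^{-1}(U) = ∅ ∈ τ_X ✓.
  U = {p49}: f^{-1}(U) = ∅ ∈ τ_X ✓.
  U = {p51}: f^{-1}(U) = {j, k} ∉ τ_X ✗.
  U = {p49, p51}: f^{-1}(U) = {j, k} ∉ τ_X ✗.
  U = {p49, p50, p51}: f^{-1}(U) = {j, k, l} ∈ τ_X ✓.
Found U = {p51} with f^{-1}(U) = {j, k} not in τ_X. Therefore f is NOT continuous.
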